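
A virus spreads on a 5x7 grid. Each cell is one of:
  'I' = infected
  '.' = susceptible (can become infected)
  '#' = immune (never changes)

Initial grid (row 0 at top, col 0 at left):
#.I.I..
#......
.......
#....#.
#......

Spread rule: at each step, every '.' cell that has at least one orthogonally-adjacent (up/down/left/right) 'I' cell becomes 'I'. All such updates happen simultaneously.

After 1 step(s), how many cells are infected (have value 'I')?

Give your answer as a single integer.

Answer: 7

Derivation:
Step 0 (initial): 2 infected
Step 1: +5 new -> 7 infected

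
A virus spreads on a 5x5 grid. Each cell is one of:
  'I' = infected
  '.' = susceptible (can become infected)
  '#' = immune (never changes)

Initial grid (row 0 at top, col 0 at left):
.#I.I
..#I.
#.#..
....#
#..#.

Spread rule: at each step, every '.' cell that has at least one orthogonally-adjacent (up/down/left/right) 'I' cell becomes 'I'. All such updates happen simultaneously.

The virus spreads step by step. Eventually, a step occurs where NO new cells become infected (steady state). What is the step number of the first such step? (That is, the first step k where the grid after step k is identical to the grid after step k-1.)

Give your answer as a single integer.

Answer: 9

Derivation:
Step 0 (initial): 3 infected
Step 1: +3 new -> 6 infected
Step 2: +2 new -> 8 infected
Step 3: +1 new -> 9 infected
Step 4: +2 new -> 11 infected
Step 5: +3 new -> 14 infected
Step 6: +1 new -> 15 infected
Step 7: +1 new -> 16 infected
Step 8: +1 new -> 17 infected
Step 9: +0 new -> 17 infected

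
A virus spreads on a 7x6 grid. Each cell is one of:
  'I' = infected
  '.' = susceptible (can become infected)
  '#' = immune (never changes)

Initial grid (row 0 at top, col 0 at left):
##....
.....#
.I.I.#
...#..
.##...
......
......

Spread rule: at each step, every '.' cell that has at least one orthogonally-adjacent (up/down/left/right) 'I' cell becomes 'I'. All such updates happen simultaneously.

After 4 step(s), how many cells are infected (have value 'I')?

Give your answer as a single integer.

Answer: 25

Derivation:
Step 0 (initial): 2 infected
Step 1: +6 new -> 8 infected
Step 2: +7 new -> 15 infected
Step 3: +5 new -> 20 infected
Step 4: +5 new -> 25 infected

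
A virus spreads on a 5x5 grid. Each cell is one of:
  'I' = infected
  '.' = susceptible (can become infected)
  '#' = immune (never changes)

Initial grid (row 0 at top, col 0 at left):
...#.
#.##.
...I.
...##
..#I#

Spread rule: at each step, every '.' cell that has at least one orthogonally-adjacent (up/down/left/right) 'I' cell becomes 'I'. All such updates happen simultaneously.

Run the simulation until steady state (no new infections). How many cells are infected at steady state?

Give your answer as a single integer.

Step 0 (initial): 2 infected
Step 1: +2 new -> 4 infected
Step 2: +3 new -> 7 infected
Step 3: +4 new -> 11 infected
Step 4: +3 new -> 14 infected
Step 5: +3 new -> 17 infected
Step 6: +0 new -> 17 infected

Answer: 17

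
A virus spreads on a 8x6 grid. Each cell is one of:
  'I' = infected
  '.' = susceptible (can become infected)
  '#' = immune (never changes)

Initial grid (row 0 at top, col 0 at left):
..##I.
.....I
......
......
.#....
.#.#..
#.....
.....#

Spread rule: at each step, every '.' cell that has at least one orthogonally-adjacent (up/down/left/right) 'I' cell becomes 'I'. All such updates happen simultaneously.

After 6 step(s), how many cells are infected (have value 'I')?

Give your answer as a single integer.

Step 0 (initial): 2 infected
Step 1: +3 new -> 5 infected
Step 2: +3 new -> 8 infected
Step 3: +4 new -> 12 infected
Step 4: +5 new -> 17 infected
Step 5: +7 new -> 24 infected
Step 6: +5 new -> 29 infected

Answer: 29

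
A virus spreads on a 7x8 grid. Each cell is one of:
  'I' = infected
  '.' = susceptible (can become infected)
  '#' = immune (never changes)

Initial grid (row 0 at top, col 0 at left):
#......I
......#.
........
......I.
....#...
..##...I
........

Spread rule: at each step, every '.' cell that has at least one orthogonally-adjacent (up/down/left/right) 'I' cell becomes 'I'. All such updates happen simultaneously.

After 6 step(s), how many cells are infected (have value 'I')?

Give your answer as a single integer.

Answer: 43

Derivation:
Step 0 (initial): 3 infected
Step 1: +9 new -> 12 infected
Step 2: +7 new -> 19 infected
Step 3: +6 new -> 25 infected
Step 4: +6 new -> 31 infected
Step 5: +6 new -> 37 infected
Step 6: +6 new -> 43 infected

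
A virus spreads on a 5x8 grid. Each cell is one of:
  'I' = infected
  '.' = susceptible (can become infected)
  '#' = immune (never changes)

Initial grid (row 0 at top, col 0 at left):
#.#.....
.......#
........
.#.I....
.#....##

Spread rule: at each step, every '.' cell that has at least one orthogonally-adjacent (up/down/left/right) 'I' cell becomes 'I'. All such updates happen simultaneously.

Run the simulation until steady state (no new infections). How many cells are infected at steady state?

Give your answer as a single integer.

Step 0 (initial): 1 infected
Step 1: +4 new -> 5 infected
Step 2: +6 new -> 11 infected
Step 3: +7 new -> 18 infected
Step 4: +6 new -> 24 infected
Step 5: +6 new -> 30 infected
Step 6: +2 new -> 32 infected
Step 7: +1 new -> 33 infected
Step 8: +0 new -> 33 infected

Answer: 33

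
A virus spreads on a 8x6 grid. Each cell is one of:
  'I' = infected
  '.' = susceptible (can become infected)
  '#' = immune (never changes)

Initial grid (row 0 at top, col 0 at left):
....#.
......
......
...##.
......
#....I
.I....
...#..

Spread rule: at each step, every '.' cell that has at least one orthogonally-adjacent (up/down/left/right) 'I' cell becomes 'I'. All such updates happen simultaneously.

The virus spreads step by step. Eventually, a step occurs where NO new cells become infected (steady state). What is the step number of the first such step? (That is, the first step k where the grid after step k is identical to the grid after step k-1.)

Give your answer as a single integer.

Answer: 8

Derivation:
Step 0 (initial): 2 infected
Step 1: +7 new -> 9 infected
Step 2: +10 new -> 19 infected
Step 3: +6 new -> 25 infected
Step 4: +5 new -> 30 infected
Step 5: +6 new -> 36 infected
Step 6: +4 new -> 40 infected
Step 7: +3 new -> 43 infected
Step 8: +0 new -> 43 infected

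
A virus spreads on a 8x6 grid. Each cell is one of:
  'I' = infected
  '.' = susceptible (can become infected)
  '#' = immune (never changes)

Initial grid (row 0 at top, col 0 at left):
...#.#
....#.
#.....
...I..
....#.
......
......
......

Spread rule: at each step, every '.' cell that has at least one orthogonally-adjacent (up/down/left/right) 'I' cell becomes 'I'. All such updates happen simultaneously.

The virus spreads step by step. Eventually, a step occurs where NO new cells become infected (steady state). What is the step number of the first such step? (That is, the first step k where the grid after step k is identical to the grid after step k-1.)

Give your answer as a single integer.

Answer: 8

Derivation:
Step 0 (initial): 1 infected
Step 1: +4 new -> 5 infected
Step 2: +7 new -> 12 infected
Step 3: +9 new -> 21 infected
Step 4: +9 new -> 30 infected
Step 5: +7 new -> 37 infected
Step 6: +4 new -> 41 infected
Step 7: +1 new -> 42 infected
Step 8: +0 new -> 42 infected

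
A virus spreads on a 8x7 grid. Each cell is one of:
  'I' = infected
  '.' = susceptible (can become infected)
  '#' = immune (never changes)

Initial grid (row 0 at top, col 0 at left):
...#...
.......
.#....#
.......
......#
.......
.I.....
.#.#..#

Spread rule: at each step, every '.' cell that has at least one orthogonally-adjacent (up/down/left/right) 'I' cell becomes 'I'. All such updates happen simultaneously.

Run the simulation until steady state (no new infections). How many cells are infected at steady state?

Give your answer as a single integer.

Step 0 (initial): 1 infected
Step 1: +3 new -> 4 infected
Step 2: +6 new -> 10 infected
Step 3: +5 new -> 15 infected
Step 4: +6 new -> 21 infected
Step 5: +7 new -> 28 infected
Step 6: +6 new -> 34 infected
Step 7: +6 new -> 40 infected
Step 8: +4 new -> 44 infected
Step 9: +2 new -> 46 infected
Step 10: +2 new -> 48 infected
Step 11: +1 new -> 49 infected
Step 12: +0 new -> 49 infected

Answer: 49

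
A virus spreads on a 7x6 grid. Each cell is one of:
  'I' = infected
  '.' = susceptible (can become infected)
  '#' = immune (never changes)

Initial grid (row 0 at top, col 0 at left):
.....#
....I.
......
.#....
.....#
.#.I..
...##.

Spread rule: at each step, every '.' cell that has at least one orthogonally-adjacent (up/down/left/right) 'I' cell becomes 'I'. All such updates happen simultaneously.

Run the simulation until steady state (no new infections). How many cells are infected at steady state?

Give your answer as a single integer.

Answer: 36

Derivation:
Step 0 (initial): 2 infected
Step 1: +7 new -> 9 infected
Step 2: +10 new -> 19 infected
Step 3: +8 new -> 27 infected
Step 4: +5 new -> 32 infected
Step 5: +4 new -> 36 infected
Step 6: +0 new -> 36 infected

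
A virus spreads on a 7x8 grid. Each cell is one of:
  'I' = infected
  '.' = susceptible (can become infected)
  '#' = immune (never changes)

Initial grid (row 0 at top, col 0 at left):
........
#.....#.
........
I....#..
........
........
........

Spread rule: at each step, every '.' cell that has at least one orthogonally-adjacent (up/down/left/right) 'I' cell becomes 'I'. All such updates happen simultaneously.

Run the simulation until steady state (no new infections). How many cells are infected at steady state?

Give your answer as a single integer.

Step 0 (initial): 1 infected
Step 1: +3 new -> 4 infected
Step 2: +4 new -> 8 infected
Step 3: +6 new -> 14 infected
Step 4: +7 new -> 21 infected
Step 5: +7 new -> 28 infected
Step 6: +6 new -> 34 infected
Step 7: +6 new -> 40 infected
Step 8: +6 new -> 46 infected
Step 9: +5 new -> 51 infected
Step 10: +2 new -> 53 infected
Step 11: +0 new -> 53 infected

Answer: 53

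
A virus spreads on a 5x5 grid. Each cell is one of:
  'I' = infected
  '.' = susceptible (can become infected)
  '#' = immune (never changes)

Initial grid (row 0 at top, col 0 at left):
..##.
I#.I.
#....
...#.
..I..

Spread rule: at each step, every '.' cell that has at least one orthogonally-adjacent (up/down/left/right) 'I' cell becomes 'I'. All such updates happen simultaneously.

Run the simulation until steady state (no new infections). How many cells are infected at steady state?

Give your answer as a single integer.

Answer: 20

Derivation:
Step 0 (initial): 3 infected
Step 1: +7 new -> 10 infected
Step 2: +7 new -> 17 infected
Step 3: +3 new -> 20 infected
Step 4: +0 new -> 20 infected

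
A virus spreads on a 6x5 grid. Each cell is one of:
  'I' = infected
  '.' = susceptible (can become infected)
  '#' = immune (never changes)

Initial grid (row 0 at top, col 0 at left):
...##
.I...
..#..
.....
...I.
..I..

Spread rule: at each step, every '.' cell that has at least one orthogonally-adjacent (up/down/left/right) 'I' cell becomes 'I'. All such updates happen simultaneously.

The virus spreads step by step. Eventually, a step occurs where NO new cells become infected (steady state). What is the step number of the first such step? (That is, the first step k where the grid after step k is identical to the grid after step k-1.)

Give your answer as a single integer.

Answer: 4

Derivation:
Step 0 (initial): 3 infected
Step 1: +9 new -> 12 infected
Step 2: +11 new -> 23 infected
Step 3: +4 new -> 27 infected
Step 4: +0 new -> 27 infected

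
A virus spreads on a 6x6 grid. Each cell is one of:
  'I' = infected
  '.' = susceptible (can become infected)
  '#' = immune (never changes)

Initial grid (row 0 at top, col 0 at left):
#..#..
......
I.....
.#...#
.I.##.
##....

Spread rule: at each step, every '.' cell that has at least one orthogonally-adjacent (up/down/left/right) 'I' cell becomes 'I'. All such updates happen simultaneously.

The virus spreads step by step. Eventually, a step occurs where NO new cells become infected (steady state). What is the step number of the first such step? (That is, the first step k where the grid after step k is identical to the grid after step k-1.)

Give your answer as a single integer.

Step 0 (initial): 2 infected
Step 1: +5 new -> 7 infected
Step 2: +4 new -> 11 infected
Step 3: +5 new -> 16 infected
Step 4: +5 new -> 21 infected
Step 5: +3 new -> 24 infected
Step 6: +3 new -> 27 infected
Step 7: +1 new -> 28 infected
Step 8: +0 new -> 28 infected

Answer: 8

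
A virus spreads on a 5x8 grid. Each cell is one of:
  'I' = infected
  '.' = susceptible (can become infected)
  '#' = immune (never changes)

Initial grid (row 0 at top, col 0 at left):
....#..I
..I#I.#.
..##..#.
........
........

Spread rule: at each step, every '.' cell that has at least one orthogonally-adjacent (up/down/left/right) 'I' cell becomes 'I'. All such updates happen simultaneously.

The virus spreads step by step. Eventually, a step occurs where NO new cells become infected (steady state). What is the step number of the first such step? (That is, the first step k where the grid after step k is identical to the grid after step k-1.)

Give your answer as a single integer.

Answer: 6

Derivation:
Step 0 (initial): 3 infected
Step 1: +6 new -> 9 infected
Step 2: +8 new -> 17 infected
Step 3: +7 new -> 24 infected
Step 4: +7 new -> 31 infected
Step 5: +3 new -> 34 infected
Step 6: +0 new -> 34 infected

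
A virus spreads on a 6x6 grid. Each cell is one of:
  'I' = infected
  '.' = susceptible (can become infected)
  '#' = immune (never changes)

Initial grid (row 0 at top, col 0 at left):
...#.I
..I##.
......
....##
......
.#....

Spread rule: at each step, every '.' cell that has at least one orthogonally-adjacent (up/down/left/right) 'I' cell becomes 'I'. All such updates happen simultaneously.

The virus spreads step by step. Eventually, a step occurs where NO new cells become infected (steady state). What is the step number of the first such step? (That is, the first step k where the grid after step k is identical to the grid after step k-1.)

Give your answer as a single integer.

Step 0 (initial): 2 infected
Step 1: +5 new -> 7 infected
Step 2: +6 new -> 13 infected
Step 3: +6 new -> 19 infected
Step 4: +4 new -> 23 infected
Step 5: +3 new -> 26 infected
Step 6: +3 new -> 29 infected
Step 7: +1 new -> 30 infected
Step 8: +0 new -> 30 infected

Answer: 8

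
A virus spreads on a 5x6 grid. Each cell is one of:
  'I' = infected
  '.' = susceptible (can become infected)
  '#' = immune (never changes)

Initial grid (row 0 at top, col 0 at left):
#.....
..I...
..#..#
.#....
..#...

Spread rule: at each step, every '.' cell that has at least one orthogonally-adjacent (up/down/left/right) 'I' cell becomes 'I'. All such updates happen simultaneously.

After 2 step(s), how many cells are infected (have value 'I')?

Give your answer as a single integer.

Step 0 (initial): 1 infected
Step 1: +3 new -> 4 infected
Step 2: +6 new -> 10 infected

Answer: 10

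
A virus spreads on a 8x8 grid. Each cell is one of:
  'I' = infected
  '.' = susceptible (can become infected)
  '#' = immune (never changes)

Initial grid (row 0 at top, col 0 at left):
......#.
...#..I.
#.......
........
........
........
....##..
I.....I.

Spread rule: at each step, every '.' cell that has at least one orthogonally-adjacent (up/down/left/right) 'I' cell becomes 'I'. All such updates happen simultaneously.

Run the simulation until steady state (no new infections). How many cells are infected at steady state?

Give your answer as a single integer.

Answer: 59

Derivation:
Step 0 (initial): 3 infected
Step 1: +8 new -> 11 infected
Step 2: +12 new -> 23 infected
Step 3: +11 new -> 34 infected
Step 4: +10 new -> 44 infected
Step 5: +7 new -> 51 infected
Step 6: +5 new -> 56 infected
Step 7: +2 new -> 58 infected
Step 8: +1 new -> 59 infected
Step 9: +0 new -> 59 infected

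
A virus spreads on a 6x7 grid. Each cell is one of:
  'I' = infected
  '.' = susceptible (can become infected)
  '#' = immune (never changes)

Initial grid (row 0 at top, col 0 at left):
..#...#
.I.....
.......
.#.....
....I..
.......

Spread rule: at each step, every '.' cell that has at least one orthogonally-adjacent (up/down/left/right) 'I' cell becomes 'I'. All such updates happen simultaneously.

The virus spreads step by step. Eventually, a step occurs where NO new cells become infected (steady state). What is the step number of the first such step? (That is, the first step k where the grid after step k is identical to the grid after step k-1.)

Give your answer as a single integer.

Answer: 6

Derivation:
Step 0 (initial): 2 infected
Step 1: +8 new -> 10 infected
Step 2: +11 new -> 21 infected
Step 3: +10 new -> 31 infected
Step 4: +5 new -> 36 infected
Step 5: +3 new -> 39 infected
Step 6: +0 new -> 39 infected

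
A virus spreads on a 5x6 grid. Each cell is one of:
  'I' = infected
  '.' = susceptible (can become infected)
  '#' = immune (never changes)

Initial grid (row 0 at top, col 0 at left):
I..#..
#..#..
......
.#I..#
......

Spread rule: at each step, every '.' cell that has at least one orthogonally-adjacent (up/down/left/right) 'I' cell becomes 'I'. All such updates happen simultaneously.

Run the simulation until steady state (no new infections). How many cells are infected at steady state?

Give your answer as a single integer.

Answer: 25

Derivation:
Step 0 (initial): 2 infected
Step 1: +4 new -> 6 infected
Step 2: +8 new -> 14 infected
Step 3: +4 new -> 18 infected
Step 4: +4 new -> 22 infected
Step 5: +2 new -> 24 infected
Step 6: +1 new -> 25 infected
Step 7: +0 new -> 25 infected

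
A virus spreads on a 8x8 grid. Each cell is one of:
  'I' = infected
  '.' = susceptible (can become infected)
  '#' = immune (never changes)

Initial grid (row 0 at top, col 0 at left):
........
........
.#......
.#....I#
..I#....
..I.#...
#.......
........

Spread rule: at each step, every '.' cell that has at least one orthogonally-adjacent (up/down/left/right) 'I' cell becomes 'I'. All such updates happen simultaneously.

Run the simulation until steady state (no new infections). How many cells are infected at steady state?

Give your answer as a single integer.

Step 0 (initial): 3 infected
Step 1: +8 new -> 11 infected
Step 2: +14 new -> 25 infected
Step 3: +14 new -> 39 infected
Step 4: +12 new -> 51 infected
Step 5: +6 new -> 57 infected
Step 6: +1 new -> 58 infected
Step 7: +0 new -> 58 infected

Answer: 58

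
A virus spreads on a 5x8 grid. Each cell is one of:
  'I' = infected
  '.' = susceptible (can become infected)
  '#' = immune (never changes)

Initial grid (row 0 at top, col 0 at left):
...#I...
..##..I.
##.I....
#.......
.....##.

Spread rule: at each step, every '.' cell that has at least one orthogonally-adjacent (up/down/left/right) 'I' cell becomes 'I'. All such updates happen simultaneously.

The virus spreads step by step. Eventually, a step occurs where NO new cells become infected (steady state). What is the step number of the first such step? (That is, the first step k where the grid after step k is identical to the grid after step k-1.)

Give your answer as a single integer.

Step 0 (initial): 3 infected
Step 1: +9 new -> 12 infected
Step 2: +7 new -> 19 infected
Step 3: +5 new -> 24 infected
Step 4: +2 new -> 26 infected
Step 5: +1 new -> 27 infected
Step 6: +0 new -> 27 infected

Answer: 6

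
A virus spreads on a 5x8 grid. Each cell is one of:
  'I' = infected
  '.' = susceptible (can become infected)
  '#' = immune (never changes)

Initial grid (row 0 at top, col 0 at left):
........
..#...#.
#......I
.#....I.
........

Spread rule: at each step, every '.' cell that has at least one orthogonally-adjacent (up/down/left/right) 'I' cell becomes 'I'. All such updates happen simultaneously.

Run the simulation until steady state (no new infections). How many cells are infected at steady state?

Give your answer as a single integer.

Step 0 (initial): 2 infected
Step 1: +5 new -> 7 infected
Step 2: +5 new -> 12 infected
Step 3: +5 new -> 17 infected
Step 4: +5 new -> 22 infected
Step 5: +4 new -> 26 infected
Step 6: +3 new -> 29 infected
Step 7: +3 new -> 32 infected
Step 8: +3 new -> 35 infected
Step 9: +1 new -> 36 infected
Step 10: +0 new -> 36 infected

Answer: 36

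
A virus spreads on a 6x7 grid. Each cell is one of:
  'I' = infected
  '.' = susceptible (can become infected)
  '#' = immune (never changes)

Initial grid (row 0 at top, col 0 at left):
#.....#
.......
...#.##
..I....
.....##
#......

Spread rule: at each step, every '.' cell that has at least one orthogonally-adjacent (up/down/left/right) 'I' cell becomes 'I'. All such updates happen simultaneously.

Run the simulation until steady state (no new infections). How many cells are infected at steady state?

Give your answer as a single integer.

Step 0 (initial): 1 infected
Step 1: +4 new -> 5 infected
Step 2: +7 new -> 12 infected
Step 3: +10 new -> 22 infected
Step 4: +6 new -> 28 infected
Step 5: +3 new -> 31 infected
Step 6: +3 new -> 34 infected
Step 7: +0 new -> 34 infected

Answer: 34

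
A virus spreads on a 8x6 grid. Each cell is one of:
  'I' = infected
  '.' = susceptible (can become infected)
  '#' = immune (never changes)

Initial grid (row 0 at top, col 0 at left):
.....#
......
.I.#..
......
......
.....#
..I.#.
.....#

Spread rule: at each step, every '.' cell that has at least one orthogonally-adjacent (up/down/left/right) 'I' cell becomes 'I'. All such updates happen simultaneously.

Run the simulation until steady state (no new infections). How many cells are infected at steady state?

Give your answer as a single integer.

Answer: 42

Derivation:
Step 0 (initial): 2 infected
Step 1: +8 new -> 10 infected
Step 2: +12 new -> 22 infected
Step 3: +10 new -> 32 infected
Step 4: +4 new -> 36 infected
Step 5: +5 new -> 41 infected
Step 6: +1 new -> 42 infected
Step 7: +0 new -> 42 infected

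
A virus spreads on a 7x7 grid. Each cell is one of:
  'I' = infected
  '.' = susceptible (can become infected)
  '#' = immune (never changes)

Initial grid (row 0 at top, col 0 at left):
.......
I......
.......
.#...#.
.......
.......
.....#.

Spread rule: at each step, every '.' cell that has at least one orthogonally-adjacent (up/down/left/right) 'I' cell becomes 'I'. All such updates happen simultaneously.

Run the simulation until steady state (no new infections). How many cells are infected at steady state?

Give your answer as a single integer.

Step 0 (initial): 1 infected
Step 1: +3 new -> 4 infected
Step 2: +4 new -> 8 infected
Step 3: +4 new -> 12 infected
Step 4: +6 new -> 18 infected
Step 5: +7 new -> 25 infected
Step 6: +7 new -> 32 infected
Step 7: +5 new -> 37 infected
Step 8: +4 new -> 41 infected
Step 9: +3 new -> 44 infected
Step 10: +1 new -> 45 infected
Step 11: +1 new -> 46 infected
Step 12: +0 new -> 46 infected

Answer: 46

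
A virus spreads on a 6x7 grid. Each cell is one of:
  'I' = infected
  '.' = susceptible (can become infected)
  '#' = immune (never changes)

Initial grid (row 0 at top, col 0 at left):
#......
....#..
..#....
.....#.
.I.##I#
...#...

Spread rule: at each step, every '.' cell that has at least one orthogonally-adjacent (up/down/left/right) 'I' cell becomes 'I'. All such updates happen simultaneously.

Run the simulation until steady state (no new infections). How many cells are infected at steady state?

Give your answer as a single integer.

Step 0 (initial): 2 infected
Step 1: +5 new -> 7 infected
Step 2: +7 new -> 14 infected
Step 3: +3 new -> 17 infected
Step 4: +5 new -> 22 infected
Step 5: +3 new -> 25 infected
Step 6: +2 new -> 27 infected
Step 7: +3 new -> 30 infected
Step 8: +3 new -> 33 infected
Step 9: +1 new -> 34 infected
Step 10: +0 new -> 34 infected

Answer: 34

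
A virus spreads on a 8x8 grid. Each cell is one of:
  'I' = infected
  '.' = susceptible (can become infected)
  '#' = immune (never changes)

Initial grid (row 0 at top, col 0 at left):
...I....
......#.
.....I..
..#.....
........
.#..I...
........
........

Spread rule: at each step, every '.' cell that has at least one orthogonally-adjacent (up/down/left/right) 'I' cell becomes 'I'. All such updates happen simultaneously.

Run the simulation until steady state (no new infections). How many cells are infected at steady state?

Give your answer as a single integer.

Answer: 61

Derivation:
Step 0 (initial): 3 infected
Step 1: +11 new -> 14 infected
Step 2: +15 new -> 29 infected
Step 3: +14 new -> 43 infected
Step 4: +9 new -> 52 infected
Step 5: +6 new -> 58 infected
Step 6: +3 new -> 61 infected
Step 7: +0 new -> 61 infected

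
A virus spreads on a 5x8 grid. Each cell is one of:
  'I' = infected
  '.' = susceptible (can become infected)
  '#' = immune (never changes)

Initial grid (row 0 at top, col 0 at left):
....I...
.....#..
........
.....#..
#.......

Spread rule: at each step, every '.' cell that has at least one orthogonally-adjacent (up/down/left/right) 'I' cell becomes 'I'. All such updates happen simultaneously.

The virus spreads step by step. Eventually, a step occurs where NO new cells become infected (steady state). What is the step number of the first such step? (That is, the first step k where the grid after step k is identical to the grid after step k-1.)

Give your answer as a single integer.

Answer: 8

Derivation:
Step 0 (initial): 1 infected
Step 1: +3 new -> 4 infected
Step 2: +4 new -> 8 infected
Step 3: +7 new -> 15 infected
Step 4: +7 new -> 22 infected
Step 5: +7 new -> 29 infected
Step 6: +5 new -> 34 infected
Step 7: +3 new -> 37 infected
Step 8: +0 new -> 37 infected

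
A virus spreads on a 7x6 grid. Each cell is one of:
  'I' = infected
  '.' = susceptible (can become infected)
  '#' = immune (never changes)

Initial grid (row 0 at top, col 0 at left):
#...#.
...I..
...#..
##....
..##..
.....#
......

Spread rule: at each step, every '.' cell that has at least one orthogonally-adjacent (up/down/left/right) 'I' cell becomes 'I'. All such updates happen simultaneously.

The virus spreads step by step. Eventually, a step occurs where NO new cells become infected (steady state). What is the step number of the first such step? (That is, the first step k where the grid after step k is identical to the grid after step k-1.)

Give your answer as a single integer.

Answer: 11

Derivation:
Step 0 (initial): 1 infected
Step 1: +3 new -> 4 infected
Step 2: +5 new -> 9 infected
Step 3: +7 new -> 16 infected
Step 4: +4 new -> 20 infected
Step 5: +2 new -> 22 infected
Step 6: +2 new -> 24 infected
Step 7: +3 new -> 27 infected
Step 8: +2 new -> 29 infected
Step 9: +3 new -> 32 infected
Step 10: +2 new -> 34 infected
Step 11: +0 new -> 34 infected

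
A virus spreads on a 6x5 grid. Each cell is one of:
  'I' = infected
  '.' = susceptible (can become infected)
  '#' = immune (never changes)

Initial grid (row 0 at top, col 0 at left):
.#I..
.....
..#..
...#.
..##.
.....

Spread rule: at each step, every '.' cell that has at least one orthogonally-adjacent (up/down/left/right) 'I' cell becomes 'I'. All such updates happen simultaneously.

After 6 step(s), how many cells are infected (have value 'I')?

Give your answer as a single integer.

Step 0 (initial): 1 infected
Step 1: +2 new -> 3 infected
Step 2: +3 new -> 6 infected
Step 3: +4 new -> 10 infected
Step 4: +4 new -> 14 infected
Step 5: +4 new -> 18 infected
Step 6: +3 new -> 21 infected

Answer: 21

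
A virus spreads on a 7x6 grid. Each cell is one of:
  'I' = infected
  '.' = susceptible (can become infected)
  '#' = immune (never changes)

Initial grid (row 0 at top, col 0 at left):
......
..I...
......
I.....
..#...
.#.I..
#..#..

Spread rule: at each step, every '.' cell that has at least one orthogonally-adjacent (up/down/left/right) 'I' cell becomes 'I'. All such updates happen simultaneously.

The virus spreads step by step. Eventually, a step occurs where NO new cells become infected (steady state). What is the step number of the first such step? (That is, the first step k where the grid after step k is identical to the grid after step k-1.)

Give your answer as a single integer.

Step 0 (initial): 3 infected
Step 1: +10 new -> 13 infected
Step 2: +14 new -> 27 infected
Step 3: +8 new -> 35 infected
Step 4: +3 new -> 38 infected
Step 5: +0 new -> 38 infected

Answer: 5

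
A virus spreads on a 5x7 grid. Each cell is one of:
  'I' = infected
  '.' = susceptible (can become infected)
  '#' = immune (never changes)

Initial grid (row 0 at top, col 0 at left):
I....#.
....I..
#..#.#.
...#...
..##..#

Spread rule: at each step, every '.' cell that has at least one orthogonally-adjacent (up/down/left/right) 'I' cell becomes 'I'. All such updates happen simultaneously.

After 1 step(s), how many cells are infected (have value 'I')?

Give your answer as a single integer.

Answer: 8

Derivation:
Step 0 (initial): 2 infected
Step 1: +6 new -> 8 infected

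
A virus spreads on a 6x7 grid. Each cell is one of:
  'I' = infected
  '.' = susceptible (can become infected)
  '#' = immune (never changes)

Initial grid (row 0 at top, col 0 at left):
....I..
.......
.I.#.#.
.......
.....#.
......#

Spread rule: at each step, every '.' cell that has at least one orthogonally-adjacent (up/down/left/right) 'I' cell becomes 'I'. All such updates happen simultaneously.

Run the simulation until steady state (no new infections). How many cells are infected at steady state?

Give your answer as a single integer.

Answer: 38

Derivation:
Step 0 (initial): 2 infected
Step 1: +7 new -> 9 infected
Step 2: +11 new -> 20 infected
Step 3: +7 new -> 27 infected
Step 4: +6 new -> 33 infected
Step 5: +3 new -> 36 infected
Step 6: +2 new -> 38 infected
Step 7: +0 new -> 38 infected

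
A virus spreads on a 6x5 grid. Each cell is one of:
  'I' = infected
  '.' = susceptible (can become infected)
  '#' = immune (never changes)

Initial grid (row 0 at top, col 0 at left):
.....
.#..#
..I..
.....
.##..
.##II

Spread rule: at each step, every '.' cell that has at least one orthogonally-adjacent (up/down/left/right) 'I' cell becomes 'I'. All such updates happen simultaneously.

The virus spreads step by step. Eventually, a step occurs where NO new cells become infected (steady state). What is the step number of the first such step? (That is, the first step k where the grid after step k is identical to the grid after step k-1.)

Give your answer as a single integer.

Answer: 6

Derivation:
Step 0 (initial): 3 infected
Step 1: +6 new -> 9 infected
Step 2: +7 new -> 16 infected
Step 3: +4 new -> 20 infected
Step 4: +3 new -> 23 infected
Step 5: +1 new -> 24 infected
Step 6: +0 new -> 24 infected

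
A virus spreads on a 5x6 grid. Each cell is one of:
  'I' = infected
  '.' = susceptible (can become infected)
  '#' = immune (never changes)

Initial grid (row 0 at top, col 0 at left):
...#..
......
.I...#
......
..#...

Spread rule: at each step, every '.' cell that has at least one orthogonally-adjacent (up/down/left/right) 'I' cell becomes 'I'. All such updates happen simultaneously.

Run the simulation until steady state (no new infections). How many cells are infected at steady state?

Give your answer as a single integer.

Answer: 27

Derivation:
Step 0 (initial): 1 infected
Step 1: +4 new -> 5 infected
Step 2: +7 new -> 12 infected
Step 3: +6 new -> 18 infected
Step 4: +3 new -> 21 infected
Step 5: +4 new -> 25 infected
Step 6: +2 new -> 27 infected
Step 7: +0 new -> 27 infected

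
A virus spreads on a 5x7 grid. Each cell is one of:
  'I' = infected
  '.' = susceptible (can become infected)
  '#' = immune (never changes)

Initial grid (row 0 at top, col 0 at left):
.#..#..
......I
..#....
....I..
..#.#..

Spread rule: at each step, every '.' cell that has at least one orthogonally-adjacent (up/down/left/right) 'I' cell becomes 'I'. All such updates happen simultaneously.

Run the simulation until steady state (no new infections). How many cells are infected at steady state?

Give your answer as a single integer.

Answer: 30

Derivation:
Step 0 (initial): 2 infected
Step 1: +6 new -> 8 infected
Step 2: +8 new -> 16 infected
Step 3: +3 new -> 19 infected
Step 4: +5 new -> 24 infected
Step 5: +4 new -> 28 infected
Step 6: +1 new -> 29 infected
Step 7: +1 new -> 30 infected
Step 8: +0 new -> 30 infected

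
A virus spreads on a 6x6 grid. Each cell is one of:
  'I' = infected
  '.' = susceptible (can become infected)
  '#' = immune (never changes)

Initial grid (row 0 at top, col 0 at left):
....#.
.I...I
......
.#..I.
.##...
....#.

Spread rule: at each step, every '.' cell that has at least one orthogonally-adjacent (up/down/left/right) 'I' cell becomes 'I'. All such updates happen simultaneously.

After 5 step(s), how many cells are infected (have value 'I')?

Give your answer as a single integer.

Answer: 31

Derivation:
Step 0 (initial): 3 infected
Step 1: +11 new -> 14 infected
Step 2: +9 new -> 23 infected
Step 3: +4 new -> 27 infected
Step 4: +2 new -> 29 infected
Step 5: +2 new -> 31 infected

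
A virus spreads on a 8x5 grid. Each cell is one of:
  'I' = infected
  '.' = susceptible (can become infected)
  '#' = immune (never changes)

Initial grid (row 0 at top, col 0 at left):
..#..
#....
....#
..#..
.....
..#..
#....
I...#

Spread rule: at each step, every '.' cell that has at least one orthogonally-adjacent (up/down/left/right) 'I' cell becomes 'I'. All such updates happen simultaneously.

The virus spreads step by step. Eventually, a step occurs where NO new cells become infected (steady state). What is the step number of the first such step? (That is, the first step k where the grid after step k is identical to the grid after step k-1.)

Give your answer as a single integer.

Answer: 12

Derivation:
Step 0 (initial): 1 infected
Step 1: +1 new -> 2 infected
Step 2: +2 new -> 4 infected
Step 3: +3 new -> 7 infected
Step 4: +3 new -> 10 infected
Step 5: +5 new -> 15 infected
Step 6: +4 new -> 19 infected
Step 7: +5 new -> 24 infected
Step 8: +4 new -> 28 infected
Step 9: +2 new -> 30 infected
Step 10: +2 new -> 32 infected
Step 11: +1 new -> 33 infected
Step 12: +0 new -> 33 infected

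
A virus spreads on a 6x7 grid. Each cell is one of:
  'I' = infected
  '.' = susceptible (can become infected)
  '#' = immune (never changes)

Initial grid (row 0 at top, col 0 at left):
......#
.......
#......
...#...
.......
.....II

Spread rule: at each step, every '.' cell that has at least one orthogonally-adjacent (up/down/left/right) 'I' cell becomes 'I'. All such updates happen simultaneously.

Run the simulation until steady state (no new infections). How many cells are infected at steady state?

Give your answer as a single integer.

Step 0 (initial): 2 infected
Step 1: +3 new -> 5 infected
Step 2: +4 new -> 9 infected
Step 3: +5 new -> 14 infected
Step 4: +5 new -> 19 infected
Step 5: +6 new -> 25 infected
Step 6: +5 new -> 30 infected
Step 7: +4 new -> 34 infected
Step 8: +2 new -> 36 infected
Step 9: +2 new -> 38 infected
Step 10: +1 new -> 39 infected
Step 11: +0 new -> 39 infected

Answer: 39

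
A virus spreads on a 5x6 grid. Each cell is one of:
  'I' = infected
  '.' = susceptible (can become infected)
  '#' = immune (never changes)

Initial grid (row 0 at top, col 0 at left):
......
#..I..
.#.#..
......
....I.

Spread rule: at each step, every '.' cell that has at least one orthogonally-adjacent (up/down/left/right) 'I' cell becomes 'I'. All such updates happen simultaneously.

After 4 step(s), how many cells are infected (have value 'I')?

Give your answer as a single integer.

Step 0 (initial): 2 infected
Step 1: +6 new -> 8 infected
Step 2: +9 new -> 17 infected
Step 3: +5 new -> 22 infected
Step 4: +3 new -> 25 infected

Answer: 25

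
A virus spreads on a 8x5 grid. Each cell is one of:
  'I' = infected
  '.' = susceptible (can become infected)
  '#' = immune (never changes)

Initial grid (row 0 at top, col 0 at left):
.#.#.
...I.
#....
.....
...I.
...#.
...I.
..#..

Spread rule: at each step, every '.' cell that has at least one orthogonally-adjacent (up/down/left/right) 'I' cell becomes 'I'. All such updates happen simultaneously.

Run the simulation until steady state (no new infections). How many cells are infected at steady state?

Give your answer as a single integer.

Answer: 35

Derivation:
Step 0 (initial): 3 infected
Step 1: +9 new -> 12 infected
Step 2: +12 new -> 24 infected
Step 3: +7 new -> 31 infected
Step 4: +4 new -> 35 infected
Step 5: +0 new -> 35 infected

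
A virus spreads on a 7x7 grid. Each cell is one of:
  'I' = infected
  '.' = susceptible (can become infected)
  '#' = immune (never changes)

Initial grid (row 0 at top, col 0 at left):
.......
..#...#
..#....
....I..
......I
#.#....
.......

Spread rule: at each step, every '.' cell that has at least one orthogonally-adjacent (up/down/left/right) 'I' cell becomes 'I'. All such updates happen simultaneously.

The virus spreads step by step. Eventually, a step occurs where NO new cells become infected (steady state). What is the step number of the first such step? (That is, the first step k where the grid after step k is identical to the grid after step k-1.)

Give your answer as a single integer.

Step 0 (initial): 2 infected
Step 1: +7 new -> 9 infected
Step 2: +9 new -> 18 infected
Step 3: +8 new -> 26 infected
Step 4: +6 new -> 32 infected
Step 5: +7 new -> 39 infected
Step 6: +3 new -> 42 infected
Step 7: +2 new -> 44 infected
Step 8: +0 new -> 44 infected

Answer: 8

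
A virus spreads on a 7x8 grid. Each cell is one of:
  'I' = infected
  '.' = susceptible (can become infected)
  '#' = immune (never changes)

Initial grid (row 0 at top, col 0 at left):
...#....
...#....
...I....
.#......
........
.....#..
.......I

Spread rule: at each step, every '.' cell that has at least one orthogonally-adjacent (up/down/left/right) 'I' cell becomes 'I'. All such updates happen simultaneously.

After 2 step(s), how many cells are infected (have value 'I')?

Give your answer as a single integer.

Answer: 17

Derivation:
Step 0 (initial): 2 infected
Step 1: +5 new -> 7 infected
Step 2: +10 new -> 17 infected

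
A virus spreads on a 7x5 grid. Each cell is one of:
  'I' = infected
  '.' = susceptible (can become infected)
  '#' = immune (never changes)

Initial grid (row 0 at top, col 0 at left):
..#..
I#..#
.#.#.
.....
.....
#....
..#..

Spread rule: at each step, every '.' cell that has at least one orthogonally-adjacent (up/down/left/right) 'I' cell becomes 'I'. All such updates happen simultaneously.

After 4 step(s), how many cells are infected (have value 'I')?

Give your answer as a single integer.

Answer: 9

Derivation:
Step 0 (initial): 1 infected
Step 1: +2 new -> 3 infected
Step 2: +2 new -> 5 infected
Step 3: +2 new -> 7 infected
Step 4: +2 new -> 9 infected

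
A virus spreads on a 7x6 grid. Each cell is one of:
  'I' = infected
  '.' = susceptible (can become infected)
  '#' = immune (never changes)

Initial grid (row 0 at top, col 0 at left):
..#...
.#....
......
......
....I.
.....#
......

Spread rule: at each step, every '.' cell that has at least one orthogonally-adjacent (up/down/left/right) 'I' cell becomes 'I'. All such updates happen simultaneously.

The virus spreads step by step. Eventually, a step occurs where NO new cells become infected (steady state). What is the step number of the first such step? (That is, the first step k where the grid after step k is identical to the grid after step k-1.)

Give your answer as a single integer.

Answer: 10

Derivation:
Step 0 (initial): 1 infected
Step 1: +4 new -> 5 infected
Step 2: +6 new -> 11 infected
Step 3: +8 new -> 19 infected
Step 4: +8 new -> 27 infected
Step 5: +7 new -> 34 infected
Step 6: +2 new -> 36 infected
Step 7: +1 new -> 37 infected
Step 8: +1 new -> 38 infected
Step 9: +1 new -> 39 infected
Step 10: +0 new -> 39 infected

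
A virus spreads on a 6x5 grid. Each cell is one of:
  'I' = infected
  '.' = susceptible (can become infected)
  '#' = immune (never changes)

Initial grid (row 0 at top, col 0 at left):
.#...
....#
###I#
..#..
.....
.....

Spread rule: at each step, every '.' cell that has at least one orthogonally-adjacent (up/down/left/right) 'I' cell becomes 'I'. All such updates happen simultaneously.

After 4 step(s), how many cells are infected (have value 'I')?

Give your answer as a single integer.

Answer: 17

Derivation:
Step 0 (initial): 1 infected
Step 1: +2 new -> 3 infected
Step 2: +4 new -> 7 infected
Step 3: +6 new -> 13 infected
Step 4: +4 new -> 17 infected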